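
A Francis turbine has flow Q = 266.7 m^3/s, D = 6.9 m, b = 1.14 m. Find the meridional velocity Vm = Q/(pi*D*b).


Vm = 266.7 / (pi * 6.9 * 1.14) = 10.7924 m/s


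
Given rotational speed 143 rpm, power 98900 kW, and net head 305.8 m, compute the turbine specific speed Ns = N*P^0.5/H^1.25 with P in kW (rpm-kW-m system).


Ns = 143 * 98900^0.5 / 305.8^1.25 = 35.1672


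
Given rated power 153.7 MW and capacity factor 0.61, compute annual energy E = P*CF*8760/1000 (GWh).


E = 153.7 * 0.61 * 8760 / 1000 = 821.3113 GWh


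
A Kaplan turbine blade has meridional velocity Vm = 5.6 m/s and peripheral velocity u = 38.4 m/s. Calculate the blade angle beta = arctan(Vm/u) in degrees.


beta = arctan(5.6 / 38.4) = 8.2971 degrees


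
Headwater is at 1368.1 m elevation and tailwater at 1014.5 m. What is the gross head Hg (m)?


Hg = 1368.1 - 1014.5 = 353.6000 m


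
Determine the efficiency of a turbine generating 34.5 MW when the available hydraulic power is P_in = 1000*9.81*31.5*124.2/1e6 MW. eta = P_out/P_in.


P_in = 1000 * 9.81 * 31.5 * 124.2 / 1e6 = 38.3797 MW
eta = 34.5 / 38.3797 = 0.8989


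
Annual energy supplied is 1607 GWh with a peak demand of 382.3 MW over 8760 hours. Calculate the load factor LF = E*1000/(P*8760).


LF = 1607 * 1000 / (382.3 * 8760) = 0.4799


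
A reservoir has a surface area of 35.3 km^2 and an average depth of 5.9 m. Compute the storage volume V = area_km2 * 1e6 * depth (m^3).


V = 35.3 * 1e6 * 5.9 = 2.0827e+08 m^3


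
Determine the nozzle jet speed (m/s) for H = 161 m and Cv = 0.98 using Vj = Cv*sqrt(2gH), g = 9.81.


Vj = 0.98 * sqrt(2*9.81*161) = 55.0793 m/s


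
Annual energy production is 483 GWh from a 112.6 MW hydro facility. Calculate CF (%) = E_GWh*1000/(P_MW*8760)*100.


CF = 483 * 1000 / (112.6 * 8760) * 100 = 48.9671 %


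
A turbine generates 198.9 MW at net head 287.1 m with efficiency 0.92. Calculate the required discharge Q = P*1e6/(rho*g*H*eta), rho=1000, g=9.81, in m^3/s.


Q = 198.9 * 1e6 / (1000 * 9.81 * 287.1 * 0.92) = 76.7617 m^3/s


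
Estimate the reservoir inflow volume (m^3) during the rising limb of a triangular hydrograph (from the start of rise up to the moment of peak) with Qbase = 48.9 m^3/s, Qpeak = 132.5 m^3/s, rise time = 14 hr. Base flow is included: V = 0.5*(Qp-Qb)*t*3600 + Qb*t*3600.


V = 0.5*(132.5 - 48.9)*14*3600 + 48.9*14*3600 = 4.5713e+06 m^3


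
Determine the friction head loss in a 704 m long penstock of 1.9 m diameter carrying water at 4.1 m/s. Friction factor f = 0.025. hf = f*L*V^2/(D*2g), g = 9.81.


hf = 0.025 * 704 * 4.1^2 / (1.9 * 2 * 9.81) = 7.9365 m


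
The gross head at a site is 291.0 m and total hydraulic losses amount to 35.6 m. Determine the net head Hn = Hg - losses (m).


Hn = 291.0 - 35.6 = 255.4000 m


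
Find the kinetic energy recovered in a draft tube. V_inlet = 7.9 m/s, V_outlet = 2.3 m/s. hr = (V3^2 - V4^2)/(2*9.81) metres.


hr = (7.9^2 - 2.3^2) / (2*9.81) = 2.9113 m


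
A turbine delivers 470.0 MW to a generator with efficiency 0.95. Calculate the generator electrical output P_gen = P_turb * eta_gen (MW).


P_gen = 470.0 * 0.95 = 446.5000 MW


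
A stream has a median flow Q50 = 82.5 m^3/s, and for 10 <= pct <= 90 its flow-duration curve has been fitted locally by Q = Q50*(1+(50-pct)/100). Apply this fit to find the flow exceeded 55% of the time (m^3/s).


Q = 82.5 * (1 + (50 - 55)/100) = 78.3750 m^3/s


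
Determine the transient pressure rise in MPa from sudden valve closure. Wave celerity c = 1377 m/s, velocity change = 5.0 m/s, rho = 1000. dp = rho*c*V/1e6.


dp = 1000 * 1377 * 5.0 / 1e6 = 6.8850 MPa


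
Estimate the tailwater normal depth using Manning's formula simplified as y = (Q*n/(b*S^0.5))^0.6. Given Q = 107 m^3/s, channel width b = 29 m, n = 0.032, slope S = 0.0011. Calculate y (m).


y = (107 * 0.032 / (29 * 0.0011^0.5))^0.6 = 2.1422 m


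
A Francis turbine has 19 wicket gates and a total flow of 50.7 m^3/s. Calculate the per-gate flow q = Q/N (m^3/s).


q = 50.7 / 19 = 2.6684 m^3/s


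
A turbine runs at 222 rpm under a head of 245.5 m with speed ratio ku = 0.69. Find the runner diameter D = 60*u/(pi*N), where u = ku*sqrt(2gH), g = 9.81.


u = 0.69 * sqrt(2*9.81*245.5) = 47.8877 m/s
D = 60 * 47.8877 / (pi * 222) = 4.1198 m


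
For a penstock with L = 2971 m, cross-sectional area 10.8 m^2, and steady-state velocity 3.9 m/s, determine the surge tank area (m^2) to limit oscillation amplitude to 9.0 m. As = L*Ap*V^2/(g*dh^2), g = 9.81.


As = 2971 * 10.8 * 3.9^2 / (9.81 * 9.0^2) = 614.1884 m^2


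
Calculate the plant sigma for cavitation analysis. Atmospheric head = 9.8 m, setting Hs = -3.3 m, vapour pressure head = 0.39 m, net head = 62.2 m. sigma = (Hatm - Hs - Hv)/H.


sigma = (9.8 - (-3.3) - 0.39) / 62.2 = 0.2043


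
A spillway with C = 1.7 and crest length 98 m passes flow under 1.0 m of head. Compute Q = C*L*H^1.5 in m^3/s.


Q = 1.7 * 98 * 1.0^1.5 = 166.6000 m^3/s


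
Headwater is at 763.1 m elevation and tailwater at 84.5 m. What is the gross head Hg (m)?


Hg = 763.1 - 84.5 = 678.6000 m


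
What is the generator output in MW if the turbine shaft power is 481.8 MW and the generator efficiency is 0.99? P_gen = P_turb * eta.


P_gen = 481.8 * 0.99 = 476.9820 MW


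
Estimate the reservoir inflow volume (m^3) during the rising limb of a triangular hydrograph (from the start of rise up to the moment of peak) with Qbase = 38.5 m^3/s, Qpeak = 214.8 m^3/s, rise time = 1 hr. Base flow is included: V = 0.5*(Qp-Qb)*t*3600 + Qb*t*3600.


V = 0.5*(214.8 - 38.5)*1*3600 + 38.5*1*3600 = 455940.0000 m^3


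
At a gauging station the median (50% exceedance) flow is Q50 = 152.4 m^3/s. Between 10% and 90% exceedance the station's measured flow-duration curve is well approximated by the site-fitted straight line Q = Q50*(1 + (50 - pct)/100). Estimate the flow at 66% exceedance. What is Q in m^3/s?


Q = 152.4 * (1 + (50 - 66)/100) = 128.0160 m^3/s


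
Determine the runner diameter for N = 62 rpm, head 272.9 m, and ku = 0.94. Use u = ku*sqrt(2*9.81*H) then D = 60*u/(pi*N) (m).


u = 0.94 * sqrt(2*9.81*272.9) = 68.7827 m/s
D = 60 * 68.7827 / (pi * 62) = 21.1879 m


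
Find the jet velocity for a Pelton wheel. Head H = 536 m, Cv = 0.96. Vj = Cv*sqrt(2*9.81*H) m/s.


Vj = 0.96 * sqrt(2*9.81*536) = 98.4471 m/s


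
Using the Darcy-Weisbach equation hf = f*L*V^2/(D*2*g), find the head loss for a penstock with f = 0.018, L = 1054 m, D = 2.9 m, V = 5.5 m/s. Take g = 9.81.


hf = 0.018 * 1054 * 5.5^2 / (2.9 * 2 * 9.81) = 10.0865 m


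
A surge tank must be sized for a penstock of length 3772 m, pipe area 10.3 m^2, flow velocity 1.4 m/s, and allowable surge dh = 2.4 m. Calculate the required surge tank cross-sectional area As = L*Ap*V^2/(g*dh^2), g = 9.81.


As = 3772 * 10.3 * 1.4^2 / (9.81 * 2.4^2) = 1347.6387 m^2


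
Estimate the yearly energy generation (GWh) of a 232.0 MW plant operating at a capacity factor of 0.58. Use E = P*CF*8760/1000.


E = 232.0 * 0.58 * 8760 / 1000 = 1178.7456 GWh


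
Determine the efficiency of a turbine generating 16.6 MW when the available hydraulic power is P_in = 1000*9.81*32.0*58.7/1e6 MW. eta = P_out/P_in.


P_in = 1000 * 9.81 * 32.0 * 58.7 / 1e6 = 18.4271 MW
eta = 16.6 / 18.4271 = 0.9008


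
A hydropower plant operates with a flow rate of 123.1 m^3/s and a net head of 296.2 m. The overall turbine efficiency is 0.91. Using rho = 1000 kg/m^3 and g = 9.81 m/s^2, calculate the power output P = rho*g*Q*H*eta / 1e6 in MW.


P = 1000 * 9.81 * 123.1 * 296.2 * 0.91 / 1e6 = 325.5019 MW


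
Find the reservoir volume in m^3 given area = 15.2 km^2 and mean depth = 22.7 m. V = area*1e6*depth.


V = 15.2 * 1e6 * 22.7 = 3.4504e+08 m^3


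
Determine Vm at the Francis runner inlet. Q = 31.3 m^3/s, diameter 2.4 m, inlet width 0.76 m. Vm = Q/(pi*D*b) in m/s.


Vm = 31.3 / (pi * 2.4 * 0.76) = 5.4622 m/s


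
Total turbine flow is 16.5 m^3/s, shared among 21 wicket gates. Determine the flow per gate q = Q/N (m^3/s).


q = 16.5 / 21 = 0.7857 m^3/s


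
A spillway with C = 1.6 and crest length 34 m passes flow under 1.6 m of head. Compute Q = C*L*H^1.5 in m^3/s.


Q = 1.6 * 34 * 1.6^1.5 = 110.0979 m^3/s


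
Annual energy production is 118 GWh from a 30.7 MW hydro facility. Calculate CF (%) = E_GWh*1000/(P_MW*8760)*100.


CF = 118 * 1000 / (30.7 * 8760) * 100 = 43.8773 %


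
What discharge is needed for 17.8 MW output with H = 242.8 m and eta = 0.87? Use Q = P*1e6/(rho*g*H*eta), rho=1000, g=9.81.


Q = 17.8 * 1e6 / (1000 * 9.81 * 242.8 * 0.87) = 8.5898 m^3/s


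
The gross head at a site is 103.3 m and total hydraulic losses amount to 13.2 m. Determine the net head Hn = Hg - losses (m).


Hn = 103.3 - 13.2 = 90.1000 m


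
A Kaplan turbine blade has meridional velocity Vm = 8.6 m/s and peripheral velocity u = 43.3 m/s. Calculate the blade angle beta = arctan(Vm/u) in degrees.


beta = arctan(8.6 / 43.3) = 11.2336 degrees


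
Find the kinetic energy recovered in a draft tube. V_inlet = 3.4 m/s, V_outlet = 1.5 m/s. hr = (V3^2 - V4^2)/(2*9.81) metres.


hr = (3.4^2 - 1.5^2) / (2*9.81) = 0.4745 m


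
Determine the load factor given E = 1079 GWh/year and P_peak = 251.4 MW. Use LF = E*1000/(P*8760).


LF = 1079 * 1000 / (251.4 * 8760) = 0.4900


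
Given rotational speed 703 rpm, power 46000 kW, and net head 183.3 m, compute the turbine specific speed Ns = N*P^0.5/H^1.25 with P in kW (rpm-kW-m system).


Ns = 703 * 46000^0.5 / 183.3^1.25 = 223.5533


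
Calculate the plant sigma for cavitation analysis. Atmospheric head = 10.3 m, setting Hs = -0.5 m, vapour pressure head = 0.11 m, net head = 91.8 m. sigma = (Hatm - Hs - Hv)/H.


sigma = (10.3 - (-0.5) - 0.11) / 91.8 = 0.1164


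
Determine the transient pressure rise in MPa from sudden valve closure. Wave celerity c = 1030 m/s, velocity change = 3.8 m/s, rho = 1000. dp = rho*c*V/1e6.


dp = 1000 * 1030 * 3.8 / 1e6 = 3.9140 MPa


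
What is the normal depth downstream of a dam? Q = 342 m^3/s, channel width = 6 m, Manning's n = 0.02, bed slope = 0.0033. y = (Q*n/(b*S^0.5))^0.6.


y = (342 * 0.02 / (6 * 0.0033^0.5))^0.6 = 6.0060 m


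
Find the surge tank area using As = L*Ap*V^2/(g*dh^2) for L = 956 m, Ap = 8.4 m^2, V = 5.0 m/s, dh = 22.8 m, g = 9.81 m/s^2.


As = 956 * 8.4 * 5.0^2 / (9.81 * 22.8^2) = 39.3676 m^2


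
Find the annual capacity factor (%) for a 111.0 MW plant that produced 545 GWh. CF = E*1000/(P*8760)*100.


CF = 545 * 1000 / (111.0 * 8760) * 100 = 56.0492 %


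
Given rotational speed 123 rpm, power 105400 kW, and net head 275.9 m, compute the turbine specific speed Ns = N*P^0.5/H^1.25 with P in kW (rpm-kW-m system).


Ns = 123 * 105400^0.5 / 275.9^1.25 = 35.5129


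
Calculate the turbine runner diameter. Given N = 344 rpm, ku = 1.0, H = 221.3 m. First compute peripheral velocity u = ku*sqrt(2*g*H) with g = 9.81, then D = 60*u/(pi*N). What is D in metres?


u = 1.0 * sqrt(2*9.81*221.3) = 65.8931 m/s
D = 60 * 65.8931 / (pi * 344) = 3.6583 m


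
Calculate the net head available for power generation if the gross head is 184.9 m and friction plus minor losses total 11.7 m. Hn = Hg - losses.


Hn = 184.9 - 11.7 = 173.2000 m


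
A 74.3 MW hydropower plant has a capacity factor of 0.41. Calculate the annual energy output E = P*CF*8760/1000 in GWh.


E = 74.3 * 0.41 * 8760 / 1000 = 266.8559 GWh


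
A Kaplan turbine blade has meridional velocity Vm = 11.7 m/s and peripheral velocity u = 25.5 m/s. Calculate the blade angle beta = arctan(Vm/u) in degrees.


beta = arctan(11.7 / 25.5) = 24.6468 degrees


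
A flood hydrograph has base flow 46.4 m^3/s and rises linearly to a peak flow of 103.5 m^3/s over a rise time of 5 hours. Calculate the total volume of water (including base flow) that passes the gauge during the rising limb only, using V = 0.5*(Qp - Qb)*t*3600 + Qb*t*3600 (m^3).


V = 0.5*(103.5 - 46.4)*5*3600 + 46.4*5*3600 = 1.3491e+06 m^3


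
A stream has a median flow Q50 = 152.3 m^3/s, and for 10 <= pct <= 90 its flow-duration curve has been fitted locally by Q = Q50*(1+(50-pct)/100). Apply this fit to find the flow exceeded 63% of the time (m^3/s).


Q = 152.3 * (1 + (50 - 63)/100) = 132.5010 m^3/s


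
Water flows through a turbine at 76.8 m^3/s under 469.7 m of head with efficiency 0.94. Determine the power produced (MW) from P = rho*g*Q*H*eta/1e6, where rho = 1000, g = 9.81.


P = 1000 * 9.81 * 76.8 * 469.7 * 0.94 / 1e6 = 332.6432 MW


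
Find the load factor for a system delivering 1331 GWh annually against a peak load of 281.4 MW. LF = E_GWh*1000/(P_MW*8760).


LF = 1331 * 1000 / (281.4 * 8760) = 0.5399


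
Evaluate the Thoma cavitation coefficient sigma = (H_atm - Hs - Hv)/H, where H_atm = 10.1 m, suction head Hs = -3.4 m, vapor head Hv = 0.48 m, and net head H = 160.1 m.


sigma = (10.1 - (-3.4) - 0.48) / 160.1 = 0.0813


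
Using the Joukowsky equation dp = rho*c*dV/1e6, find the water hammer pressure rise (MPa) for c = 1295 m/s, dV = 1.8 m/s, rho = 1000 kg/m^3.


dp = 1000 * 1295 * 1.8 / 1e6 = 2.3310 MPa


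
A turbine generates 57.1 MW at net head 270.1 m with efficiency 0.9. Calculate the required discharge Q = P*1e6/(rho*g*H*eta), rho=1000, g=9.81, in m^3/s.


Q = 57.1 * 1e6 / (1000 * 9.81 * 270.1 * 0.9) = 23.9442 m^3/s


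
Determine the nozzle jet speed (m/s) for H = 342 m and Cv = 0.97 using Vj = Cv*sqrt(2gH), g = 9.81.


Vj = 0.97 * sqrt(2*9.81*342) = 79.4574 m/s


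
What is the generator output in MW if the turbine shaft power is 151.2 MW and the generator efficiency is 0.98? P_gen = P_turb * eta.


P_gen = 151.2 * 0.98 = 148.1760 MW


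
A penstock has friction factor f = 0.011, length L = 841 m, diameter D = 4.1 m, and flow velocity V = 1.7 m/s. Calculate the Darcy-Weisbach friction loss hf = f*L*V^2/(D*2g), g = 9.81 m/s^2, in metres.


hf = 0.011 * 841 * 1.7^2 / (4.1 * 2 * 9.81) = 0.3324 m


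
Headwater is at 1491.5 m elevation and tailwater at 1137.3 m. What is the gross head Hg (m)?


Hg = 1491.5 - 1137.3 = 354.2000 m


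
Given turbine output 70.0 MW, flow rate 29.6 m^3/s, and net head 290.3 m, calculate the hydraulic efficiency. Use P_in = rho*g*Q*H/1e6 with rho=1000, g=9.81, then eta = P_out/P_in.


P_in = 1000 * 9.81 * 29.6 * 290.3 / 1e6 = 84.2962 MW
eta = 70.0 / 84.2962 = 0.8304


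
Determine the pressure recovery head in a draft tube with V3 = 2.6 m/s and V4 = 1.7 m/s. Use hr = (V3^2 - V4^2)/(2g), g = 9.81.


hr = (2.6^2 - 1.7^2) / (2*9.81) = 0.1972 m


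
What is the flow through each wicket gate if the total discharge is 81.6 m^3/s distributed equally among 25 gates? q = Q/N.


q = 81.6 / 25 = 3.2640 m^3/s


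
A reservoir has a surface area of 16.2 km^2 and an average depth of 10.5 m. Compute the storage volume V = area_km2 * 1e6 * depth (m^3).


V = 16.2 * 1e6 * 10.5 = 1.7010e+08 m^3


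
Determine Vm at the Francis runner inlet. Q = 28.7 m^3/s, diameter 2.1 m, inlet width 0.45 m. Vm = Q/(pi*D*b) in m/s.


Vm = 28.7 / (pi * 2.1 * 0.45) = 9.6672 m/s


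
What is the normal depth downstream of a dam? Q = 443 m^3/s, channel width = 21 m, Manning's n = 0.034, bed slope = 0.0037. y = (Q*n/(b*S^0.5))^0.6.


y = (443 * 0.034 / (21 * 0.0037^0.5))^0.6 = 4.3948 m


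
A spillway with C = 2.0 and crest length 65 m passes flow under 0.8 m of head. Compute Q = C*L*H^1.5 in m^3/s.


Q = 2.0 * 65 * 0.8^1.5 = 93.0204 m^3/s


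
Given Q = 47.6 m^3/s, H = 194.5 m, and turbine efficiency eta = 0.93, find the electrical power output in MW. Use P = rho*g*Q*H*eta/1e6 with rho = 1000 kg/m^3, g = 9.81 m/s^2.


P = 1000 * 9.81 * 47.6 * 194.5 * 0.93 / 1e6 = 84.4653 MW


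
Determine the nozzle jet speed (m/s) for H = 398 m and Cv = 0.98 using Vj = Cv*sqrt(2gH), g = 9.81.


Vj = 0.98 * sqrt(2*9.81*398) = 86.5998 m/s


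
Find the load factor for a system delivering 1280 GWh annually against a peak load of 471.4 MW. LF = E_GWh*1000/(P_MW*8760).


LF = 1280 * 1000 / (471.4 * 8760) = 0.3100


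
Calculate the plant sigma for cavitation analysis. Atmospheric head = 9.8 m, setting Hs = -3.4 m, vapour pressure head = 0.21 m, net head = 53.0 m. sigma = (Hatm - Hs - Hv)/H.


sigma = (9.8 - (-3.4) - 0.21) / 53.0 = 0.2451


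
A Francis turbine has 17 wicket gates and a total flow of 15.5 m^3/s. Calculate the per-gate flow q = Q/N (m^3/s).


q = 15.5 / 17 = 0.9118 m^3/s


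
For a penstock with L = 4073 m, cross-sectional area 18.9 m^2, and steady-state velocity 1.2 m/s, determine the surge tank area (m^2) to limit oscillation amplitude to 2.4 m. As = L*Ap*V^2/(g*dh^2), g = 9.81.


As = 4073 * 18.9 * 1.2^2 / (9.81 * 2.4^2) = 1961.7661 m^2


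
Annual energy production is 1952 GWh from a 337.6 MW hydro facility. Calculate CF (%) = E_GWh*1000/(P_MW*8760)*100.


CF = 1952 * 1000 / (337.6 * 8760) * 100 = 66.0045 %


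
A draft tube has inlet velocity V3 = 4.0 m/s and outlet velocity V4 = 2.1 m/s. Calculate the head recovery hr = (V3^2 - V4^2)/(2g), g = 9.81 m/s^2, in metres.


hr = (4.0^2 - 2.1^2) / (2*9.81) = 0.5907 m


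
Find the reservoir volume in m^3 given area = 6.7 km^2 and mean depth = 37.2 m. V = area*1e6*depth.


V = 6.7 * 1e6 * 37.2 = 2.4924e+08 m^3


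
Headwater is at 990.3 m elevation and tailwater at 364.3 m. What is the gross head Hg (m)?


Hg = 990.3 - 364.3 = 626.0000 m


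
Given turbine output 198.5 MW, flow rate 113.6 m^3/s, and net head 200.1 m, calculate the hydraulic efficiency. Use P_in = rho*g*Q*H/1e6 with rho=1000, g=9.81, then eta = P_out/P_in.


P_in = 1000 * 9.81 * 113.6 * 200.1 / 1e6 = 222.9946 MW
eta = 198.5 / 222.9946 = 0.8902


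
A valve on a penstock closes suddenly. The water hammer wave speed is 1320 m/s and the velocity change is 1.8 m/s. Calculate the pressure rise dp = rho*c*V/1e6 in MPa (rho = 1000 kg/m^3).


dp = 1000 * 1320 * 1.8 / 1e6 = 2.3760 MPa


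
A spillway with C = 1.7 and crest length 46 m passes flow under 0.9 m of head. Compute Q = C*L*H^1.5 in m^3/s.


Q = 1.7 * 46 * 0.9^1.5 = 66.7683 m^3/s


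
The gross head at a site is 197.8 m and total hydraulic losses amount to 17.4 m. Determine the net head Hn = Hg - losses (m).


Hn = 197.8 - 17.4 = 180.4000 m


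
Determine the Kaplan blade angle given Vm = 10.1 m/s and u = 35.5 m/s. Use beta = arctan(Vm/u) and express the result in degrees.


beta = arctan(10.1 / 35.5) = 15.8814 degrees


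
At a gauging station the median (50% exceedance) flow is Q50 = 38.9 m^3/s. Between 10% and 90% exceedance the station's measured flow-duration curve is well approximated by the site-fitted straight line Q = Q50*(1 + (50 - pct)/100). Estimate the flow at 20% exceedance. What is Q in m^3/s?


Q = 38.9 * (1 + (50 - 20)/100) = 50.5700 m^3/s


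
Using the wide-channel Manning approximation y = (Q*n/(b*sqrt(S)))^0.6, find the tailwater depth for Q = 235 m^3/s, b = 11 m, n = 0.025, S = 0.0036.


y = (235 * 0.025 / (11 * 0.0036^0.5))^0.6 = 3.7126 m


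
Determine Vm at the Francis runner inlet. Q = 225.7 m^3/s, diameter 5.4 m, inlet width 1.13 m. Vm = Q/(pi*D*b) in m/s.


Vm = 225.7 / (pi * 5.4 * 1.13) = 11.7736 m/s


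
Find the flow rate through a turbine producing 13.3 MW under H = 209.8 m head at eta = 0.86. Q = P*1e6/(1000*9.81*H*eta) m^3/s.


Q = 13.3 * 1e6 / (1000 * 9.81 * 209.8 * 0.86) = 7.5141 m^3/s


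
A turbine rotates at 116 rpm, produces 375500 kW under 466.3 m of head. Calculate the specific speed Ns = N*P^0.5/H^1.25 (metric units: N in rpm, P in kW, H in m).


Ns = 116 * 375500^0.5 / 466.3^1.25 = 32.8043


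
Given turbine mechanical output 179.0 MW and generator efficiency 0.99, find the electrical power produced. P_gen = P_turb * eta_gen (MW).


P_gen = 179.0 * 0.99 = 177.2100 MW


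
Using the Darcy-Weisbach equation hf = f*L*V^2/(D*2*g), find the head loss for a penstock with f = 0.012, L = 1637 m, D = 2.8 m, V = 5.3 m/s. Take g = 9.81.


hf = 0.012 * 1637 * 5.3^2 / (2.8 * 2 * 9.81) = 10.0444 m


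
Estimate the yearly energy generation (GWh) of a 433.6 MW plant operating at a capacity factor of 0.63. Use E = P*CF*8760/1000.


E = 433.6 * 0.63 * 8760 / 1000 = 2392.9517 GWh


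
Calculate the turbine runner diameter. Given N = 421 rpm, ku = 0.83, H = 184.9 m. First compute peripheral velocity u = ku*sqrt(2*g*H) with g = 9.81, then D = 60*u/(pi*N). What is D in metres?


u = 0.83 * sqrt(2*9.81*184.9) = 49.9915 m/s
D = 60 * 49.9915 / (pi * 421) = 2.2679 m


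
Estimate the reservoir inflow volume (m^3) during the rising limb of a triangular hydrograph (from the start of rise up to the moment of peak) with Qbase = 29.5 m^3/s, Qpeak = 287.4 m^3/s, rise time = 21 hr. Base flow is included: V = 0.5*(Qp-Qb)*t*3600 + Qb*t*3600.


V = 0.5*(287.4 - 29.5)*21*3600 + 29.5*21*3600 = 1.1979e+07 m^3


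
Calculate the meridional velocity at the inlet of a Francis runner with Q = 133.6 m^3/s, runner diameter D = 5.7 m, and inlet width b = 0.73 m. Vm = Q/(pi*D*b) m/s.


Vm = 133.6 / (pi * 5.7 * 0.73) = 10.2202 m/s


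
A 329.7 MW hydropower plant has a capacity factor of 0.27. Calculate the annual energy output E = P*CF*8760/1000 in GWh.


E = 329.7 * 0.27 * 8760 / 1000 = 779.8064 GWh


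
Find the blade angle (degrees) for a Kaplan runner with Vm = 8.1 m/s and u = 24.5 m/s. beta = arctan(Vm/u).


beta = arctan(8.1 / 24.5) = 18.2945 degrees


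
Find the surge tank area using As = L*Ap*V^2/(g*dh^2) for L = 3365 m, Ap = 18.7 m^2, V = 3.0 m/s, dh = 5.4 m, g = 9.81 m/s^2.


As = 3365 * 18.7 * 3.0^2 / (9.81 * 5.4^2) = 1979.7605 m^2


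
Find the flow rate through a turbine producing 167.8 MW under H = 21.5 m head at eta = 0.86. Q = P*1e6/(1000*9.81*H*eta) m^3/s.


Q = 167.8 * 1e6 / (1000 * 9.81 * 21.5 * 0.86) = 925.0944 m^3/s


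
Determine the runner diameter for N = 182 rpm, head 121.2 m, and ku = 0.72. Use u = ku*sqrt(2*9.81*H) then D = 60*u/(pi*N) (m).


u = 0.72 * sqrt(2*9.81*121.2) = 35.1102 m/s
D = 60 * 35.1102 / (pi * 182) = 3.6844 m


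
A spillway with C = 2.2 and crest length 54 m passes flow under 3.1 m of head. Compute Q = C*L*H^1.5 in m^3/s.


Q = 2.2 * 54 * 3.1^1.5 = 648.4239 m^3/s


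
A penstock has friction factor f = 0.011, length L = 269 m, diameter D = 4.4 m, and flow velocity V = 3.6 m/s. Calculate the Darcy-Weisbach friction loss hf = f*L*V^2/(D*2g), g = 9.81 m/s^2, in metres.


hf = 0.011 * 269 * 3.6^2 / (4.4 * 2 * 9.81) = 0.4442 m


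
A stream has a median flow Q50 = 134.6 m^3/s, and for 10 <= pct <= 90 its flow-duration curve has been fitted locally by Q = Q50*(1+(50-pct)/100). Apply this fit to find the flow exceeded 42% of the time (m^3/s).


Q = 134.6 * (1 + (50 - 42)/100) = 145.3680 m^3/s


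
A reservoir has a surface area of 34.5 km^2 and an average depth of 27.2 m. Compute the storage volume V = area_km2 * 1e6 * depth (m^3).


V = 34.5 * 1e6 * 27.2 = 9.3840e+08 m^3


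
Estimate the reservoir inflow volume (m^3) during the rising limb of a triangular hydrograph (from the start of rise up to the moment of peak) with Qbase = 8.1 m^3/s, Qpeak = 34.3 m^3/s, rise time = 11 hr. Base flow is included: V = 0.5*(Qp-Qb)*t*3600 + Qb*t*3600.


V = 0.5*(34.3 - 8.1)*11*3600 + 8.1*11*3600 = 839520.0000 m^3


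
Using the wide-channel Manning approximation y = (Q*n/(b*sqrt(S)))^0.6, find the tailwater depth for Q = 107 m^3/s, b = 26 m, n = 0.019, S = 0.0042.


y = (107 * 0.019 / (26 * 0.0042^0.5))^0.6 = 1.1192 m


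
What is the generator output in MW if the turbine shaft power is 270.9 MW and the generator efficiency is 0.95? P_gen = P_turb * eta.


P_gen = 270.9 * 0.95 = 257.3550 MW


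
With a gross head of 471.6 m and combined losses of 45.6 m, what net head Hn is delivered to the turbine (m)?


Hn = 471.6 - 45.6 = 426.0000 m


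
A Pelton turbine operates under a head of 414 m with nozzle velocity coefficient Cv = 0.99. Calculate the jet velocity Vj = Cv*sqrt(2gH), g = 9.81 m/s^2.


Vj = 0.99 * sqrt(2*9.81*414) = 89.2247 m/s


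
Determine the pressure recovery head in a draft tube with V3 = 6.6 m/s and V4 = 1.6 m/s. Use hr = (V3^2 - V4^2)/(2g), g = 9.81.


hr = (6.6^2 - 1.6^2) / (2*9.81) = 2.0897 m


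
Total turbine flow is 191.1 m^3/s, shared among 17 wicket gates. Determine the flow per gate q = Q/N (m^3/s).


q = 191.1 / 17 = 11.2412 m^3/s


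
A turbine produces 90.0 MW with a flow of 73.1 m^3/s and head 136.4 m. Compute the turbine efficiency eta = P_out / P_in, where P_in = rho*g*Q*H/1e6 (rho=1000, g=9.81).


P_in = 1000 * 9.81 * 73.1 * 136.4 / 1e6 = 97.8139 MW
eta = 90.0 / 97.8139 = 0.9201


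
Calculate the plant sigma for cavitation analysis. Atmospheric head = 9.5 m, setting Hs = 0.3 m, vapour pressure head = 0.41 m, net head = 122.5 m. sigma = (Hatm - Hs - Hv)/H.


sigma = (9.5 - 0.3 - 0.41) / 122.5 = 0.0718


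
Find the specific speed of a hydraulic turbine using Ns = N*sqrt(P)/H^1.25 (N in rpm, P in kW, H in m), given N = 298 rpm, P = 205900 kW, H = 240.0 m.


Ns = 298 * 205900^0.5 / 240.0^1.25 = 143.1464


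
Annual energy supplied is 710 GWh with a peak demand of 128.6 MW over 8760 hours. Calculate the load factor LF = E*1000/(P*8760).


LF = 710 * 1000 / (128.6 * 8760) = 0.6303


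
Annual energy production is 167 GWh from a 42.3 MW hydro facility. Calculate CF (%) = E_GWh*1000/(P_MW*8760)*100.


CF = 167 * 1000 / (42.3 * 8760) * 100 = 45.0684 %


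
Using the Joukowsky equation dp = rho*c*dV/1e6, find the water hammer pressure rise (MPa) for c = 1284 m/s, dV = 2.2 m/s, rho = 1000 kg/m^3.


dp = 1000 * 1284 * 2.2 / 1e6 = 2.8248 MPa


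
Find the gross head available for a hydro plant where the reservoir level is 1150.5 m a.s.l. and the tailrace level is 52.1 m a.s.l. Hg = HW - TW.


Hg = 1150.5 - 52.1 = 1098.4000 m


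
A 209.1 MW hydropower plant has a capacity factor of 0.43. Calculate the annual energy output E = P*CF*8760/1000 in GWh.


E = 209.1 * 0.43 * 8760 / 1000 = 787.6379 GWh


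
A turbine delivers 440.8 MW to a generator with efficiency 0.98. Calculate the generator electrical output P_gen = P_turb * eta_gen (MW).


P_gen = 440.8 * 0.98 = 431.9840 MW


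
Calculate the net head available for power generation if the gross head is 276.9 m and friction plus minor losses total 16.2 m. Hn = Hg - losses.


Hn = 276.9 - 16.2 = 260.7000 m


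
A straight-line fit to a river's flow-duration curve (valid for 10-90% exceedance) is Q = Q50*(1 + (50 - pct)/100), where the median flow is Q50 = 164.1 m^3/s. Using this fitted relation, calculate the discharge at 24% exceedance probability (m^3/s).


Q = 164.1 * (1 + (50 - 24)/100) = 206.7660 m^3/s


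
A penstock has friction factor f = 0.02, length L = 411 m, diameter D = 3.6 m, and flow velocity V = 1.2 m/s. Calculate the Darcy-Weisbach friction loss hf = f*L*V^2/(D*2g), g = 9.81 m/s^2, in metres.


hf = 0.02 * 411 * 1.2^2 / (3.6 * 2 * 9.81) = 0.1676 m


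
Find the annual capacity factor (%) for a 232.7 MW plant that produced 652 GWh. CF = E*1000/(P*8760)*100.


CF = 652 * 1000 / (232.7 * 8760) * 100 = 31.9851 %


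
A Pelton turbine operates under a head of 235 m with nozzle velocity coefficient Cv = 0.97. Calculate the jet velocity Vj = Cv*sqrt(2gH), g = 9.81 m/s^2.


Vj = 0.97 * sqrt(2*9.81*235) = 65.8651 m/s


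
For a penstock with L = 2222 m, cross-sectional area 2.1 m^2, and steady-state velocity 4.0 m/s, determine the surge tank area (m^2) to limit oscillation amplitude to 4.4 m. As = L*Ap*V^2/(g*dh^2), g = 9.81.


As = 2222 * 2.1 * 4.0^2 / (9.81 * 4.4^2) = 393.1054 m^2


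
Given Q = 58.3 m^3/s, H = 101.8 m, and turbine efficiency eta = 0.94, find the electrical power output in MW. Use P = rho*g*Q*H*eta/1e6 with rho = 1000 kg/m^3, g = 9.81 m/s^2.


P = 1000 * 9.81 * 58.3 * 101.8 * 0.94 / 1e6 = 54.7285 MW


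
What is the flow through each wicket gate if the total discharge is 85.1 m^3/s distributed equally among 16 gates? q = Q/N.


q = 85.1 / 16 = 5.3187 m^3/s


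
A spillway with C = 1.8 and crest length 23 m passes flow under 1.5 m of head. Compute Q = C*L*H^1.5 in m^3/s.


Q = 1.8 * 23 * 1.5^1.5 = 76.0567 m^3/s


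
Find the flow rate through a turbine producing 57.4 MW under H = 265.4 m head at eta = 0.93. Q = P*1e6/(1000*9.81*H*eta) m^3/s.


Q = 57.4 * 1e6 / (1000 * 9.81 * 265.4 * 0.93) = 23.7060 m^3/s


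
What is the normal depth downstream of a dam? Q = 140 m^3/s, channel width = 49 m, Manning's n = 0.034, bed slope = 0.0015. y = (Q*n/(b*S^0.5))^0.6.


y = (140 * 0.034 / (49 * 0.0015^0.5))^0.6 = 1.7363 m


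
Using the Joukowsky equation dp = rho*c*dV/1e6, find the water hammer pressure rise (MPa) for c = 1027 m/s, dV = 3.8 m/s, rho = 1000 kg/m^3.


dp = 1000 * 1027 * 3.8 / 1e6 = 3.9026 MPa


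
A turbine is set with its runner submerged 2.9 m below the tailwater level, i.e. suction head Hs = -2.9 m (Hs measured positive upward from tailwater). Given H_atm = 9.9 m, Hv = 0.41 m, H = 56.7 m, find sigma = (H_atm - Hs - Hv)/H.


sigma = (9.9 - (-2.9) - 0.41) / 56.7 = 0.2185


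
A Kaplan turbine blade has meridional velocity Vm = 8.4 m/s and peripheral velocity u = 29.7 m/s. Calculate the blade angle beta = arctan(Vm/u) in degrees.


beta = arctan(8.4 / 29.7) = 15.7924 degrees


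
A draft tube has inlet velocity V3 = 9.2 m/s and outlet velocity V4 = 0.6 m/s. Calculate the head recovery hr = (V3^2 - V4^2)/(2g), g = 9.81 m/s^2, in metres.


hr = (9.2^2 - 0.6^2) / (2*9.81) = 4.2956 m


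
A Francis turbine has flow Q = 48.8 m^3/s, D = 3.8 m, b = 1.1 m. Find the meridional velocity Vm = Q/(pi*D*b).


Vm = 48.8 / (pi * 3.8 * 1.1) = 3.7162 m/s


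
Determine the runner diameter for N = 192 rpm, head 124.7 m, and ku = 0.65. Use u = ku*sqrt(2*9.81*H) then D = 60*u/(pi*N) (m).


u = 0.65 * sqrt(2*9.81*124.7) = 32.1511 m/s
D = 60 * 32.1511 / (pi * 192) = 3.1981 m


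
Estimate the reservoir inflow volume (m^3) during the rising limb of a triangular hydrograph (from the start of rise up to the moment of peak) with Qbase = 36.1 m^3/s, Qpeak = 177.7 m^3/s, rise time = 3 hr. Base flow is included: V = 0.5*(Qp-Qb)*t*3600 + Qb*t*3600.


V = 0.5*(177.7 - 36.1)*3*3600 + 36.1*3*3600 = 1.1545e+06 m^3


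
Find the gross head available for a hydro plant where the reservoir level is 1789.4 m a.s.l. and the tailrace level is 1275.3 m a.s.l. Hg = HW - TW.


Hg = 1789.4 - 1275.3 = 514.1000 m


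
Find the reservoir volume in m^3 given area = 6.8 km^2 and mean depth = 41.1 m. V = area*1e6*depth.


V = 6.8 * 1e6 * 41.1 = 2.7948e+08 m^3


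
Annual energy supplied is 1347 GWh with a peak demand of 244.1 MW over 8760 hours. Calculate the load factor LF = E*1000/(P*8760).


LF = 1347 * 1000 / (244.1 * 8760) = 0.6299


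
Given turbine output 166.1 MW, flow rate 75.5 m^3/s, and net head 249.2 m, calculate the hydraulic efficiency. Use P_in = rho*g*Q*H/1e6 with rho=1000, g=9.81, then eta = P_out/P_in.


P_in = 1000 * 9.81 * 75.5 * 249.2 / 1e6 = 184.5712 MW
eta = 166.1 / 184.5712 = 0.8999


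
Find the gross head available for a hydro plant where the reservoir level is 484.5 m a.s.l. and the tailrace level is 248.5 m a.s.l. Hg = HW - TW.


Hg = 484.5 - 248.5 = 236.0000 m


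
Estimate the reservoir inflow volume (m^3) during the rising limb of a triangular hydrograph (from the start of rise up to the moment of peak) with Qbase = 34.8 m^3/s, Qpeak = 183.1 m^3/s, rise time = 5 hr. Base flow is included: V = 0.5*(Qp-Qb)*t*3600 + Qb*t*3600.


V = 0.5*(183.1 - 34.8)*5*3600 + 34.8*5*3600 = 1.9611e+06 m^3


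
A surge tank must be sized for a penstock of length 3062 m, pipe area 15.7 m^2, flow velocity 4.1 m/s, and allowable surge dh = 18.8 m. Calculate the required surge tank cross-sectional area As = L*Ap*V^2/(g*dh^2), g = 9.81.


As = 3062 * 15.7 * 4.1^2 / (9.81 * 18.8^2) = 233.0708 m^2


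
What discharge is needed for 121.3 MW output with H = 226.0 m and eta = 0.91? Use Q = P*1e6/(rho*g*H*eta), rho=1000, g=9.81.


Q = 121.3 * 1e6 / (1000 * 9.81 * 226.0 * 0.91) = 60.1232 m^3/s


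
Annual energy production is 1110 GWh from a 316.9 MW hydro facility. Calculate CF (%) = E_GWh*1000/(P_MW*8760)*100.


CF = 1110 * 1000 / (316.9 * 8760) * 100 = 39.9850 %


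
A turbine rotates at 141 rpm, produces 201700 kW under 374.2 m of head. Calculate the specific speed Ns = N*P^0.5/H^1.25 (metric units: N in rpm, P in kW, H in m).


Ns = 141 * 201700^0.5 / 374.2^1.25 = 38.4762


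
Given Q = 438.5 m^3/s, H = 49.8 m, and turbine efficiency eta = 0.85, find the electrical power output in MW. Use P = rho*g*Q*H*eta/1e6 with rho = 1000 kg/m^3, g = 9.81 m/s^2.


P = 1000 * 9.81 * 438.5 * 49.8 * 0.85 / 1e6 = 182.0903 MW


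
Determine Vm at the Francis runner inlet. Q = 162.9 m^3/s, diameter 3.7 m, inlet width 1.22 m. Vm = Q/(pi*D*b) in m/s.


Vm = 162.9 / (pi * 3.7 * 1.22) = 11.4871 m/s


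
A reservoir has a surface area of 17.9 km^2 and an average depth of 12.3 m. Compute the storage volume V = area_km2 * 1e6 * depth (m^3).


V = 17.9 * 1e6 * 12.3 = 2.2017e+08 m^3


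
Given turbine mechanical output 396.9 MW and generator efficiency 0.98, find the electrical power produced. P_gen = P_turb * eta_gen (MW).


P_gen = 396.9 * 0.98 = 388.9620 MW


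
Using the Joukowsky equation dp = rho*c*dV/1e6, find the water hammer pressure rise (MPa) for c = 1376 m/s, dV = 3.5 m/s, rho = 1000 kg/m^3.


dp = 1000 * 1376 * 3.5 / 1e6 = 4.8160 MPa


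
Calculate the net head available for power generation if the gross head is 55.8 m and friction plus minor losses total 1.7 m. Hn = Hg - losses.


Hn = 55.8 - 1.7 = 54.1000 m


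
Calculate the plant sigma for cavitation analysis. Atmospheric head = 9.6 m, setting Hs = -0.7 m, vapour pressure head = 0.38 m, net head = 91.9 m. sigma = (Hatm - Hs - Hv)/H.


sigma = (9.6 - (-0.7) - 0.38) / 91.9 = 0.1079


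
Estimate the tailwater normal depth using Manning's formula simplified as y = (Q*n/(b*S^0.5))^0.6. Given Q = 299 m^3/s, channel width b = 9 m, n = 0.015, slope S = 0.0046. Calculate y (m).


y = (299 * 0.015 / (9 * 0.0046^0.5))^0.6 = 3.3089 m


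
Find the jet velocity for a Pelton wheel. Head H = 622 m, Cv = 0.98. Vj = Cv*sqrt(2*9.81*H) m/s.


Vj = 0.98 * sqrt(2*9.81*622) = 108.2607 m/s


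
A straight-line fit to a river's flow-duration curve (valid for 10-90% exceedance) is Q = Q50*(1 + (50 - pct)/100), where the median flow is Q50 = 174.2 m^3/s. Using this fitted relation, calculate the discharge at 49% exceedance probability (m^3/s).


Q = 174.2 * (1 + (50 - 49)/100) = 175.9420 m^3/s


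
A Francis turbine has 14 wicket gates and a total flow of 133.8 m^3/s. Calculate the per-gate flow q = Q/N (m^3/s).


q = 133.8 / 14 = 9.5571 m^3/s


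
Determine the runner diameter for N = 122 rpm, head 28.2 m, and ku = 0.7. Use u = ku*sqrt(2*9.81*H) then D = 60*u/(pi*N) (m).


u = 0.7 * sqrt(2*9.81*28.2) = 16.4654 m/s
D = 60 * 16.4654 / (pi * 122) = 2.5776 m


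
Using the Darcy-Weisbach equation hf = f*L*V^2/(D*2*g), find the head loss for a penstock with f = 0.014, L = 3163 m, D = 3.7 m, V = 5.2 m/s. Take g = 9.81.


hf = 0.014 * 3163 * 5.2^2 / (3.7 * 2 * 9.81) = 16.4943 m


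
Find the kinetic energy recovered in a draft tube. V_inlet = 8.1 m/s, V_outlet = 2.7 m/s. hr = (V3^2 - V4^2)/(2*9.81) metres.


hr = (8.1^2 - 2.7^2) / (2*9.81) = 2.9725 m


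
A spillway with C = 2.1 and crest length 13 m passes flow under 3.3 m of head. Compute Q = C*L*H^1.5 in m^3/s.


Q = 2.1 * 13 * 3.3^1.5 = 163.6566 m^3/s


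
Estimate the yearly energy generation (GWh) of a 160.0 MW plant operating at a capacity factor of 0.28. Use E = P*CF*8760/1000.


E = 160.0 * 0.28 * 8760 / 1000 = 392.4480 GWh


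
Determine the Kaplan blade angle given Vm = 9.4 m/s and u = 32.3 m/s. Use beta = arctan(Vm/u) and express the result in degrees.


beta = arctan(9.4 / 32.3) = 16.2261 degrees


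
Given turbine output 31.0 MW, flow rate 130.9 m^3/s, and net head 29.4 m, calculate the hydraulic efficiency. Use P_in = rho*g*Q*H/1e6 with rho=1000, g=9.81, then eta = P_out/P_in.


P_in = 1000 * 9.81 * 130.9 * 29.4 / 1e6 = 37.7534 MW
eta = 31.0 / 37.7534 = 0.8211


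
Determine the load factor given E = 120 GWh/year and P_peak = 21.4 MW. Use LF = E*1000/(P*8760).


LF = 120 * 1000 / (21.4 * 8760) = 0.6401


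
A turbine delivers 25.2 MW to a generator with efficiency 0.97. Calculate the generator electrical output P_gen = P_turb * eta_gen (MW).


P_gen = 25.2 * 0.97 = 24.4440 MW


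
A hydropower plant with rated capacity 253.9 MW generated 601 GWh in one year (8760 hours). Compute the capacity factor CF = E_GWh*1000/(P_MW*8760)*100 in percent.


CF = 601 * 1000 / (253.9 * 8760) * 100 = 27.0214 %


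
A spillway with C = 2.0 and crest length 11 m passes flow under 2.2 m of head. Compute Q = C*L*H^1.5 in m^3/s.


Q = 2.0 * 11 * 2.2^1.5 = 71.7888 m^3/s


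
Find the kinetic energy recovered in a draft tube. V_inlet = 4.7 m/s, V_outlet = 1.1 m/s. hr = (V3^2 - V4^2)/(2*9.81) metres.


hr = (4.7^2 - 1.1^2) / (2*9.81) = 1.0642 m


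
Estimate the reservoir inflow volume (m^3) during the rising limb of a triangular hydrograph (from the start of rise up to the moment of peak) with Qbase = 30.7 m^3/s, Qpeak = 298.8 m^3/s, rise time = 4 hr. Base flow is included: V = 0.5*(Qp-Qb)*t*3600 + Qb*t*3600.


V = 0.5*(298.8 - 30.7)*4*3600 + 30.7*4*3600 = 2.3724e+06 m^3


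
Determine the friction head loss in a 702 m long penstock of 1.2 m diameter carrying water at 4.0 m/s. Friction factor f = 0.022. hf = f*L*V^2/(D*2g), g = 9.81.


hf = 0.022 * 702 * 4.0^2 / (1.2 * 2 * 9.81) = 10.4954 m


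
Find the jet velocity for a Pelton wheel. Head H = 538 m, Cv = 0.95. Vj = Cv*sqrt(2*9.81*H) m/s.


Vj = 0.95 * sqrt(2*9.81*538) = 97.6032 m/s


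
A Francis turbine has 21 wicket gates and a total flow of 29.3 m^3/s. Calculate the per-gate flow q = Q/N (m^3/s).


q = 29.3 / 21 = 1.3952 m^3/s


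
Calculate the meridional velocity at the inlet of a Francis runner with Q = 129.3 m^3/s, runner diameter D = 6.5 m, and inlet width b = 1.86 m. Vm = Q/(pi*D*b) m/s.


Vm = 129.3 / (pi * 6.5 * 1.86) = 3.4043 m/s


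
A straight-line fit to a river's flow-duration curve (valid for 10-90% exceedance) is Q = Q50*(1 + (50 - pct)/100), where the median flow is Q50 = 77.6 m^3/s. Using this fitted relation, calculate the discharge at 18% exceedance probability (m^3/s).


Q = 77.6 * (1 + (50 - 18)/100) = 102.4320 m^3/s


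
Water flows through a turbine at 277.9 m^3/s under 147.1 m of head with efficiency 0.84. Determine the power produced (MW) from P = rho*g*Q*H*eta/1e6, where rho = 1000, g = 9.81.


P = 1000 * 9.81 * 277.9 * 147.1 * 0.84 / 1e6 = 336.8601 MW


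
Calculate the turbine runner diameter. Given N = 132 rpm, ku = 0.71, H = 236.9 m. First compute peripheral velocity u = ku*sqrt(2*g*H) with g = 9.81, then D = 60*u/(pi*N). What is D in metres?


u = 0.71 * sqrt(2*9.81*236.9) = 48.4050 m/s
D = 60 * 48.4050 / (pi * 132) = 7.0035 m


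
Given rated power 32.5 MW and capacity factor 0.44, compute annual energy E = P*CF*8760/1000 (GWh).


E = 32.5 * 0.44 * 8760 / 1000 = 125.2680 GWh


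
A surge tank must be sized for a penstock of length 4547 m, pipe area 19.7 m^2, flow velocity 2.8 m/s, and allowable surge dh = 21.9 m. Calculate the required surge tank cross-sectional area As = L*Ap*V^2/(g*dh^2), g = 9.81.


As = 4547 * 19.7 * 2.8^2 / (9.81 * 21.9^2) = 149.2623 m^2
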